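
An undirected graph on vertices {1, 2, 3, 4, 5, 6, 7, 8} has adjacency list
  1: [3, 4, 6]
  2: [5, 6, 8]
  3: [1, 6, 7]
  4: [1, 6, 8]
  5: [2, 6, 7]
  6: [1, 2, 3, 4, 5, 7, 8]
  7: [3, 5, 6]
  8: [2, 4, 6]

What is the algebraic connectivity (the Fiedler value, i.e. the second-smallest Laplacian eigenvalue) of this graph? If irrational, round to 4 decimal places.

Each diagonal entry of L is the vertex degree and each off-diagonal entry is -1 where an edge is present, 0 otherwise; in the order [1, 2, 3, 4, 5, 6, 7, 8] the diagonal is [3, 3, 3, 3, 3, 7, 3, 3]. Computing the eigenvalues of L and sorting gives [0, 1.7530, 1.7530, 3.4450, 3.4450, 4.8019, 4.8019, 8]. The Fiedler value lambda_2 = 1.7530 is strictly positive, so the graph is connected. There is one zero in the spectrum, matching the 1 component.

1.7530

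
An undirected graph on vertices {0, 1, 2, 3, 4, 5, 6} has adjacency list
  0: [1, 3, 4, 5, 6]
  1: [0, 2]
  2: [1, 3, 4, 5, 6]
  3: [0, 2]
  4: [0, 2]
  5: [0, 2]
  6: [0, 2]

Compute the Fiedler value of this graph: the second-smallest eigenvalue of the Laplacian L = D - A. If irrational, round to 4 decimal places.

2

Reading degrees in the order [0, 1, 2, 3, 4, 5, 6] gives [5, 2, 5, 2, 2, 2, 2]; set D = diag(5, 2, 5, 2, 2, 2, 2) and form L = D - A. The smallest Laplacian eigenvalue is always 0. The next one, lambda_2 = 2, measures how hard the graph is to disconnect: larger values mean better connectivity. The eigenvalues sum to 20, which equals trace(L) = 2|E|. There is one zero in the spectrum, matching the 1 component.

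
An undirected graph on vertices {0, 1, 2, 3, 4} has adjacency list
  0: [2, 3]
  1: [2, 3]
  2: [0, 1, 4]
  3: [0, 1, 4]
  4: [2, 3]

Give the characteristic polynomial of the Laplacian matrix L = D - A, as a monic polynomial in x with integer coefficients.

With the vertex order [0, 1, 2, 3, 4], the degrees are [2, 2, 3, 3, 2], giving D = diag(2, 2, 3, 3, 2) and L = D - A. The eigenvalues of L are [0, 2, 2, 3, 5]; the characteristic polynomial is the product of (x - lambda_i), which multiplies out to x^5 - 12x^4 + 51x^3 - 92x^2 + 60x. Since p(0) = det(-L) = 0, x divides p(x). The largest eigenvalue, 5, is at most the vertex count 5.

x^5 - 12x^4 + 51x^3 - 92x^2 + 60x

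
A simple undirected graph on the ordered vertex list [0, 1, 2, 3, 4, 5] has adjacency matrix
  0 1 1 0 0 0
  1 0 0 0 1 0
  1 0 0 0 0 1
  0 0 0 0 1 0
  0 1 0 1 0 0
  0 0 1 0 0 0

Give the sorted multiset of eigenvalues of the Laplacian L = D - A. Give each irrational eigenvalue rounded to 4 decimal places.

Each diagonal entry of L is the vertex degree and each off-diagonal entry is -1 where an edge is present, 0 otherwise; in the order [0, 1, 2, 3, 4, 5] the diagonal is [2, 2, 2, 1, 2, 1]. Since every row of L sums to 0, the all-ones vector is in the kernel and 0 is an eigenvalue. The eigenvalues sum to 10, which equals trace(L) = 2|E|.

[0, 0.2679, 1, 2, 3, 3.7321]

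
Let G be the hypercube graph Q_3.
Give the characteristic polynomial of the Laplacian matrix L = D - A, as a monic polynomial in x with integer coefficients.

x^8 - 24x^7 + 240x^6 - 1296x^5 + 4080x^4 - 7488x^3 + 7424x^2 - 3072x

The graph has 8 vertices and degree multiset [3, 3, 3, 3, 3, 3, 3, 3]; D is the diagonal matrix of degrees and L = D - A. L has integer entries, so p(x) = det(xI - L) has integer coefficients. Expanding the determinant yields x^8 - 24x^7 + 240x^6 - 1296x^5 + 4080x^4 - 7488x^3 + 7424x^2 - 3072x. Since p(0) = det(-L) = 0, x divides p(x). The eigenvalues sum to 24, which equals trace(L) = 2|E|.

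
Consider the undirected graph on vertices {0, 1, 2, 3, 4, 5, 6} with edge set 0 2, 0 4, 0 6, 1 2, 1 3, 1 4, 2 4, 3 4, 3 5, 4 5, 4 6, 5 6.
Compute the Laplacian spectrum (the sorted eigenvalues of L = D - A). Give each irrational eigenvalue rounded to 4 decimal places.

With the vertex order [0, 1, 2, 3, 4, 5, 6], the degrees are [3, 3, 3, 3, 6, 3, 3], giving D = diag(3, 3, 3, 3, 6, 3, 3) and L = D - A. Since every row of L sums to 0, the all-ones vector is in the kernel and 0 is an eigenvalue. The single zero eigenvalue shows the graph is connected. The largest eigenvalue, 7, is at most the vertex count 7.

[0, 2, 2, 4, 4, 5, 7]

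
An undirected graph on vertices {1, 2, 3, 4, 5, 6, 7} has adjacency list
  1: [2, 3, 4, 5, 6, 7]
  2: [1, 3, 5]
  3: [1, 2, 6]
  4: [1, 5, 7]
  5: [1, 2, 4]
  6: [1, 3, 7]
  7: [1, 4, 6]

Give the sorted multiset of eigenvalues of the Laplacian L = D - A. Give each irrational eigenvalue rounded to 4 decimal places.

With the vertex order [1, 2, 3, 4, 5, 6, 7], the degrees are [6, 3, 3, 3, 3, 3, 3], giving D = diag(6, 3, 3, 3, 3, 3, 3) and L = D - A. Since every row of L sums to 0, the all-ones vector is in the kernel and 0 is an eigenvalue. The single zero eigenvalue shows the graph is connected.

[0, 2, 2, 4, 4, 5, 7]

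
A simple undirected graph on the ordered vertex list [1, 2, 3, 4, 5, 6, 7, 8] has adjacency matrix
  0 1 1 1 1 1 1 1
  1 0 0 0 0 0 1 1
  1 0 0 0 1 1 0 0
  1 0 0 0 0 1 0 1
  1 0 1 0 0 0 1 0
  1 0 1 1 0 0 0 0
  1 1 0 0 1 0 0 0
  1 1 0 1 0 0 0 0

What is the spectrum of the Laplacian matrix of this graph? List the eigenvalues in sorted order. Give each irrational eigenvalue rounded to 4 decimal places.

[0, 1.7530, 1.7530, 3.4450, 3.4450, 4.8019, 4.8019, 8]

With the vertex order [1, 2, 3, 4, 5, 6, 7, 8], the degrees are [7, 3, 3, 3, 3, 3, 3, 3], giving D = diag(7, 3, 3, 3, 3, 3, 3, 3) and L = D - A. The multiplicity of 0 as a Laplacian eigenvalue equals the number of connected components. The single zero eigenvalue shows the graph is connected. The eigenvalues sum to 28, which equals trace(L) = 2|E|.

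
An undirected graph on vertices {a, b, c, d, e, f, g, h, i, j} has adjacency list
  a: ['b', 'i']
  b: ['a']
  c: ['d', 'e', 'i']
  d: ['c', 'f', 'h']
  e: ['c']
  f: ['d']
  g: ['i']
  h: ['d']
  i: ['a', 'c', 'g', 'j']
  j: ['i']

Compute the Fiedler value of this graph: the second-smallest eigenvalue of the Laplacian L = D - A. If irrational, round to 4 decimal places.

0.2015

Reading degrees in the order [a, b, c, d, e, f, g, h, i, j] gives [2, 1, 3, 3, 1, 1, 1, 1, 4, 1]; set D = diag(2, 1, 3, 3, 1, 1, 1, 1, 4, 1) and form L = D - A. The sorted Laplacian eigenvalues are [0, 0.2015, 0.5188, 0.6721, 1, 1, 2.3111, 2.7424, 4.1701, 5.3839]; the algebraic connectivity is the second entry, 0.2015. The largest eigenvalue, 5.3839, is at most the vertex count 10.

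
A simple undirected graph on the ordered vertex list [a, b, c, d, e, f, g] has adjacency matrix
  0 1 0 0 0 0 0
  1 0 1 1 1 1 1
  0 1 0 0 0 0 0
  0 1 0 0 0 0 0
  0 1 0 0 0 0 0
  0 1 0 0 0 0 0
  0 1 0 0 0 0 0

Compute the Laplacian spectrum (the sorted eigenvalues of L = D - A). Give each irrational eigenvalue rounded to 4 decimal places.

With the vertex order [a, b, c, d, e, f, g], the degrees are [1, 6, 1, 1, 1, 1, 1], giving D = diag(1, 6, 1, 1, 1, 1, 1) and L = D - A. Since every row of L sums to 0, the all-ones vector is in the kernel and 0 is an eigenvalue. The single zero eigenvalue shows the graph is connected. There is one zero in the spectrum, matching the 1 component. The largest eigenvalue, 7, is at most the vertex count 7.

[0, 1, 1, 1, 1, 1, 7]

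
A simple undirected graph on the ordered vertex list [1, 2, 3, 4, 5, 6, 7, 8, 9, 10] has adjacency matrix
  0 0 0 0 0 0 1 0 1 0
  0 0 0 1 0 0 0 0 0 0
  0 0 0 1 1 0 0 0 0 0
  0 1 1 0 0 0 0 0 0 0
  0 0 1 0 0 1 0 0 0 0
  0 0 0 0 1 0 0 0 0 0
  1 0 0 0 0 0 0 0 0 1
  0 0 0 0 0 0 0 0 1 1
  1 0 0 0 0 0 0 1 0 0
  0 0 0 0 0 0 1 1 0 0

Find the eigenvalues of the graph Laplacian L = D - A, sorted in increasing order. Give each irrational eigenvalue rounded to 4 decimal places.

Reading degrees in the order [1, 2, 3, 4, 5, 6, 7, 8, 9, 10] gives [2, 1, 2, 2, 2, 1, 2, 2, 2, 2]; set D = diag(2, 1, 2, 2, 2, 1, 2, 2, 2, 2) and form L = D - A. Since every row of L sums to 0, the all-ones vector is in the kernel and 0 is an eigenvalue. The 2 zero eigenvalues correspond to the 2 connected components. The eigenvalues sum to 18, which equals trace(L) = 2|E|.

[0, 0, 0.3820, 1.3820, 1.3820, 1.3820, 2.6180, 3.6180, 3.6180, 3.6180]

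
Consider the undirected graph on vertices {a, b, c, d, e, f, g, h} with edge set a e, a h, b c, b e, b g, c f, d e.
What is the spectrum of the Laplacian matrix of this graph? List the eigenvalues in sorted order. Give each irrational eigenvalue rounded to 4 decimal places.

With the vertex order [a, b, c, d, e, f, g, h], the degrees are [2, 3, 2, 1, 3, 1, 1, 1], giving D = diag(2, 3, 2, 1, 3, 1, 1, 1) and L = D - A. Since every row of L sums to 0, the all-ones vector is in the kernel and 0 is an eigenvalue. By the matrix-tree theorem the graph has (1/8) * product of the nonzero eigenvalues = 1 spanning tree.

[0, 0.2509, 0.5858, 0.7287, 2, 2.3349, 3.4142, 4.6855]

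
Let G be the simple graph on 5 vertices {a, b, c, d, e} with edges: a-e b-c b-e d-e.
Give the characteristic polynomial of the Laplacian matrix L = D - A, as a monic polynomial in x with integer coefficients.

x^5 - 8x^4 + 20x^3 - 18x^2 + 5x

Reading degrees in the order [a, b, c, d, e] gives [1, 2, 1, 1, 3]; set D = diag(1, 2, 1, 1, 3) and form L = D - A. L has integer entries, so p(x) = det(xI - L) has integer coefficients. Expanding the determinant yields x^5 - 8x^4 + 20x^3 - 18x^2 + 5x. The coefficient of x^4 equals -trace(L) = -8, matching the sum of degrees. By the matrix-tree theorem the graph has (1/5) * product of the nonzero eigenvalues = 1 spanning tree.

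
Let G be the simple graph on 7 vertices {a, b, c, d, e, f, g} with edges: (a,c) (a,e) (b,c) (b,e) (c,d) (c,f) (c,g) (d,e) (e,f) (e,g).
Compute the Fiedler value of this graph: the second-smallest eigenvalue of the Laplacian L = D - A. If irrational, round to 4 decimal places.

2

With the vertex order [a, b, c, d, e, f, g], the degrees are [2, 2, 5, 2, 5, 2, 2], giving D = diag(2, 2, 5, 2, 5, 2, 2) and L = D - A. The sorted Laplacian eigenvalues are [0, 2, 2, 2, 2, 5, 7]; the algebraic connectivity is the second entry, 2.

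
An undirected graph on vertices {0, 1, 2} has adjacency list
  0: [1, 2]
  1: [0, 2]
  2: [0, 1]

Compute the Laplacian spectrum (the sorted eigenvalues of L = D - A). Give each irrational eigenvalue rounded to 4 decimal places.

[0, 3, 3]

Each diagonal entry of L is the vertex degree and each off-diagonal entry is -1 where an edge is present, 0 otherwise; in the order [0, 1, 2] the diagonal is [2, 2, 2]. Since every row of L sums to 0, the all-ones vector is in the kernel and 0 is an eigenvalue. The single zero eigenvalue shows the graph is connected. There is one zero in the spectrum, matching the 1 component.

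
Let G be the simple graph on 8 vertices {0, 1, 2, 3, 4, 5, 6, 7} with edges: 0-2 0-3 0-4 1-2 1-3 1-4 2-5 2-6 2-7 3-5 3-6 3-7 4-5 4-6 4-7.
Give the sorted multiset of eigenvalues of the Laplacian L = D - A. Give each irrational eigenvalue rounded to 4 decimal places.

[0, 3, 3, 3, 3, 5, 5, 8]

With the vertex order [0, 1, 2, 3, 4, 5, 6, 7], the degrees are [3, 3, 5, 5, 5, 3, 3, 3], giving D = diag(3, 3, 5, 5, 5, 3, 3, 3) and L = D - A. The multiplicity of 0 as a Laplacian eigenvalue equals the number of connected components. The single zero eigenvalue shows the graph is connected. The largest eigenvalue, 8, is at most the vertex count 8. The eigenvalues sum to 30, which equals trace(L) = 2|E|.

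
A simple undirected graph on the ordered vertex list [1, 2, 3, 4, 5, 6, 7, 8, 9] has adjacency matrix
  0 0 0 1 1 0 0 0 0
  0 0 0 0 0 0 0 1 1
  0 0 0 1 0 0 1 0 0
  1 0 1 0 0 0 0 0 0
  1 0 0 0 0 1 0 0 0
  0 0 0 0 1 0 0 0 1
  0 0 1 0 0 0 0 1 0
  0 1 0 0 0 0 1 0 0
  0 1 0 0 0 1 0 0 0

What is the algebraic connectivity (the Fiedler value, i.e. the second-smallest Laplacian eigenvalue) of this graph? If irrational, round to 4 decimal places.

Reading degrees in the order [1, 2, 3, 4, 5, 6, 7, 8, 9] gives [2, 2, 2, 2, 2, 2, 2, 2, 2]; set D = diag(2, 2, 2, 2, 2, 2, 2, 2, 2) and form L = D - A. The smallest Laplacian eigenvalue is always 0. The next one, lambda_2 = 0.4679, measures how hard the graph is to disconnect: larger values mean better connectivity. The largest eigenvalue, 3.8794, is at most the vertex count 9. There is one zero in the spectrum, matching the 1 component.

0.4679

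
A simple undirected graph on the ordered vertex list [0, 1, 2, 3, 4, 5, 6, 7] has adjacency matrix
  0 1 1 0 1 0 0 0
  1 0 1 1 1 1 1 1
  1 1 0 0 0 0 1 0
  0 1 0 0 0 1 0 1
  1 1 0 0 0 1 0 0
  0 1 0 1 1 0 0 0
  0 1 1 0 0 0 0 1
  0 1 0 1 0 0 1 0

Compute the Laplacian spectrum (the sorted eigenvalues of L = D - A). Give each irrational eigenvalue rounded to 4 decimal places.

Each diagonal entry of L is the vertex degree and each off-diagonal entry is -1 where an edge is present, 0 otherwise; in the order [0, 1, 2, 3, 4, 5, 6, 7] the diagonal is [3, 7, 3, 3, 3, 3, 3, 3]. Diagonalising L (or applying a numerical eigensolver to the 8x8 matrix) gives the spectrum above. The single zero eigenvalue shows the graph is connected. By the matrix-tree theorem the graph has (1/8) * product of the nonzero eigenvalues = 841 spanning trees.

[0, 1.7530, 1.7530, 3.4450, 3.4450, 4.8019, 4.8019, 8]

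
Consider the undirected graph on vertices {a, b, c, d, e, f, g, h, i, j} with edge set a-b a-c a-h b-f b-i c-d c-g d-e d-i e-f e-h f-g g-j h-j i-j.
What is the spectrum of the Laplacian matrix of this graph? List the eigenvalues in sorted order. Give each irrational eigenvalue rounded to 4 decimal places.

Each diagonal entry of L is the vertex degree and each off-diagonal entry is -1 where an edge is present, 0 otherwise; in the order [a, b, c, d, e, f, g, h, i, j] the diagonal is [3, 3, 3, 3, 3, 3, 3, 3, 3, 3]. Diagonalising L (or applying a numerical eigensolver to the 10x10 matrix) gives the spectrum above. The largest eigenvalue, 5, is at most the vertex count 10.

[0, 2, 2, 2, 2, 2, 5, 5, 5, 5]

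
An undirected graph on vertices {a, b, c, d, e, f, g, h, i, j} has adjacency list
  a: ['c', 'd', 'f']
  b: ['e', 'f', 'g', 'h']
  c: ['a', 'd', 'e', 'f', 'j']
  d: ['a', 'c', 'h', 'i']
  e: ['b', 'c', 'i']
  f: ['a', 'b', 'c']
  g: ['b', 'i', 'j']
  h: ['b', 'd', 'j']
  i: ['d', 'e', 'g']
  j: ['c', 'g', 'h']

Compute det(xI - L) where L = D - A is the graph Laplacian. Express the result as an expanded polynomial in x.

With the vertex order [a, b, c, d, e, f, g, h, i, j], the degrees are [3, 4, 5, 4, 3, 3, 3, 3, 3, 3], giving D = diag(3, 4, 5, 4, 3, 3, 3, 3, 3, 3) and L = D - A. L has integer entries, so p(x) = det(xI - L) has integer coefficients. Expanding the determinant yields x^10 - 34x^9 + 501x^8 - 4196x^7 + 21998x^6 - 74824x^5 + 165049x^4 - 227574x^3 + 177900x^2 - 60040x. Since p(0) = det(-L) = 0, x divides p(x). By the matrix-tree theorem the graph has (1/10) * product of the nonzero eigenvalues = 6004 spanning trees. The eigenvalues sum to 34, which equals trace(L) = 2|E|.

x^10 - 34x^9 + 501x^8 - 4196x^7 + 21998x^6 - 74824x^5 + 165049x^4 - 227574x^3 + 177900x^2 - 60040x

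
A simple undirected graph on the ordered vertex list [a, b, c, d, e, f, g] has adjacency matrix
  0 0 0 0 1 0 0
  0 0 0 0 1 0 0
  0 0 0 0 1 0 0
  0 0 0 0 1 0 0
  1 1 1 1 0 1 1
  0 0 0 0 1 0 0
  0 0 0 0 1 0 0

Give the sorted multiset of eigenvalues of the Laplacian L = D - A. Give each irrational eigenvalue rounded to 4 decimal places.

[0, 1, 1, 1, 1, 1, 7]

Reading degrees in the order [a, b, c, d, e, f, g] gives [1, 1, 1, 1, 6, 1, 1]; set D = diag(1, 1, 1, 1, 6, 1, 1) and form L = D - A. Since every row of L sums to 0, the all-ones vector is in the kernel and 0 is an eigenvalue. By the matrix-tree theorem the graph has (1/7) * product of the nonzero eigenvalues = 1 spanning tree.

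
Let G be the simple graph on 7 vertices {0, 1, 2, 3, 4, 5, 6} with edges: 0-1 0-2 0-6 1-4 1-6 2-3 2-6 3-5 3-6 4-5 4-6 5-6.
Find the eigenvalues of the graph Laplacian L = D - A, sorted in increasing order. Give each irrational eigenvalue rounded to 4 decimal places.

[0, 2, 2, 4, 4, 5, 7]

With the vertex order [0, 1, 2, 3, 4, 5, 6], the degrees are [3, 3, 3, 3, 3, 3, 6], giving D = diag(3, 3, 3, 3, 3, 3, 6) and L = D - A. Since every row of L sums to 0, the all-ones vector is in the kernel and 0 is an eigenvalue. The eigenvalues sum to 24, which equals trace(L) = 2|E|. The largest eigenvalue, 7, is at most the vertex count 7.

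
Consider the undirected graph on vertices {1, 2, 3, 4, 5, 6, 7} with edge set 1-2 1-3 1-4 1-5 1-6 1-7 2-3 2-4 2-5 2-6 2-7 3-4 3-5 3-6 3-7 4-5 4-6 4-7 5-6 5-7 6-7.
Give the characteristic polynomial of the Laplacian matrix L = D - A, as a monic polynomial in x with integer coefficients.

x^7 - 42x^6 + 735x^5 - 6860x^4 + 36015x^3 - 100842x^2 + 117649x

Each diagonal entry of L is the vertex degree and each off-diagonal entry is -1 where an edge is present, 0 otherwise; in the order [1, 2, 3, 4, 5, 6, 7] the diagonal is [6, 6, 6, 6, 6, 6, 6]. Computing det(xI - L) by cofactor expansion (or equivalently via sum-over-permutations) gives x^7 - 42x^6 + 735x^5 - 6860x^4 + 36015x^3 - 100842x^2 + 117649x. The constant term is 0 because L is singular (the all-ones vector lies in its kernel). By the matrix-tree theorem the graph has (1/7) * product of the nonzero eigenvalues = 16807 spanning trees.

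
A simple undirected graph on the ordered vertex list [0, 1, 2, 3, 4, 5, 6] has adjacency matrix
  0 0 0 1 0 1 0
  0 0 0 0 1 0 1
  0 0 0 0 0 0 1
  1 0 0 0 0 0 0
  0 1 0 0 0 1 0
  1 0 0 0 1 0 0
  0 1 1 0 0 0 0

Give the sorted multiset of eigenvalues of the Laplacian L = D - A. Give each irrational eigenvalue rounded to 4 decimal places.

[0, 0.1981, 0.7530, 1.5550, 2.4450, 3.2470, 3.8019]

Reading degrees in the order [0, 1, 2, 3, 4, 5, 6] gives [2, 2, 1, 1, 2, 2, 2]; set D = diag(2, 2, 1, 1, 2, 2, 2) and form L = D - A. L is symmetric positive semidefinite, so every eigenvalue is real and nonnegative. By the matrix-tree theorem the graph has (1/7) * product of the nonzero eigenvalues = 1 spanning tree.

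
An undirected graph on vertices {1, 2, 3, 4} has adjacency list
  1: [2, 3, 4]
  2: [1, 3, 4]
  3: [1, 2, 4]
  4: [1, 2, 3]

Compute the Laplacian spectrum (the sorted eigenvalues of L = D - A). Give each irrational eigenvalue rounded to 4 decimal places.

[0, 4, 4, 4]

Reading degrees in the order [1, 2, 3, 4] gives [3, 3, 3, 3]; set D = diag(3, 3, 3, 3) and form L = D - A. L is symmetric positive semidefinite, so every eigenvalue is real and nonnegative. There is one zero in the spectrum, matching the 1 component. The largest eigenvalue, 4, is at most the vertex count 4.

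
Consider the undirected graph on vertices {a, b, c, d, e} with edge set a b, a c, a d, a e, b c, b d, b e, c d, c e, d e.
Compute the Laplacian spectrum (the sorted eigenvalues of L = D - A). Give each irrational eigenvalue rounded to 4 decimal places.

[0, 5, 5, 5, 5]

Reading degrees in the order [a, b, c, d, e] gives [4, 4, 4, 4, 4]; set D = diag(4, 4, 4, 4, 4) and form L = D - A. Diagonalising L (or applying a numerical eigensolver to the 5x5 matrix) gives the spectrum above. The eigenvalues sum to 20, which equals trace(L) = 2|E|.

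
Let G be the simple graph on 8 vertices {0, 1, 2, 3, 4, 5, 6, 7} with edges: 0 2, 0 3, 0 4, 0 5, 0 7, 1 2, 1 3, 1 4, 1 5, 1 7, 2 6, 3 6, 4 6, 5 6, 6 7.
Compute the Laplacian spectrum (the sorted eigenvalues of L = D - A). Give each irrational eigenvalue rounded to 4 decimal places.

[0, 3, 3, 3, 3, 5, 5, 8]

Each diagonal entry of L is the vertex degree and each off-diagonal entry is -1 where an edge is present, 0 otherwise; in the order [0, 1, 2, 3, 4, 5, 6, 7] the diagonal is [5, 5, 3, 3, 3, 3, 5, 3]. The multiplicity of 0 as a Laplacian eigenvalue equals the number of connected components. The single zero eigenvalue shows the graph is connected.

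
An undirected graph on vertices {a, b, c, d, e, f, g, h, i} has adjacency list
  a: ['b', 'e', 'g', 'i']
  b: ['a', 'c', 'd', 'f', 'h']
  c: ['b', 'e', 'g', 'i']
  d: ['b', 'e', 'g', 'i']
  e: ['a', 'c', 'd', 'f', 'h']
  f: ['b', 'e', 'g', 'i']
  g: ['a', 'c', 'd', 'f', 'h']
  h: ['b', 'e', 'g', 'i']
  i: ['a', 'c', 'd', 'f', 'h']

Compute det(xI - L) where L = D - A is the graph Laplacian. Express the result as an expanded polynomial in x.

Each diagonal entry of L is the vertex degree and each off-diagonal entry is -1 where an edge is present, 0 otherwise; in the order [a, b, c, d, e, f, g, h, i] the diagonal is [4, 5, 4, 4, 5, 4, 5, 4, 5]. The eigenvalues of L are [0, 4, 4, 4, 4, 5, 5, 5, 9]; the characteristic polynomial is the product of (x - lambda_i), which multiplies out to x^9 - 40x^8 + 690x^7 - 6720x^6 + 40485x^5 - 154704x^4 + 366560x^3 - 492800x^2 + 288000x. The constant term is 0 because L is singular (the all-ones vector lies in its kernel). The largest eigenvalue, 9, is at most the vertex count 9.

x^9 - 40x^8 + 690x^7 - 6720x^6 + 40485x^5 - 154704x^4 + 366560x^3 - 492800x^2 + 288000x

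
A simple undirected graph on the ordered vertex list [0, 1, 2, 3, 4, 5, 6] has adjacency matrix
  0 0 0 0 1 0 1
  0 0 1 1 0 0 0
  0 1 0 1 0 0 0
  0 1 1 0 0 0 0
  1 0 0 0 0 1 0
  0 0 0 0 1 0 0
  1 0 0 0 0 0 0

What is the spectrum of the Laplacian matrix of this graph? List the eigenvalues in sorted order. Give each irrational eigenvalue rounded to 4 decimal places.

[0, 0, 0.5858, 2, 3, 3, 3.4142]

Each diagonal entry of L is the vertex degree and each off-diagonal entry is -1 where an edge is present, 0 otherwise; in the order [0, 1, 2, 3, 4, 5, 6] the diagonal is [2, 2, 2, 2, 2, 1, 1]. Since every row of L sums to 0, the all-ones vector is in the kernel and 0 is an eigenvalue. The 2 zero eigenvalues correspond to the 2 connected components. There are 2 zeros in the spectrum, matching the 2 components. The largest eigenvalue, 3.4142, is at most the vertex count 7.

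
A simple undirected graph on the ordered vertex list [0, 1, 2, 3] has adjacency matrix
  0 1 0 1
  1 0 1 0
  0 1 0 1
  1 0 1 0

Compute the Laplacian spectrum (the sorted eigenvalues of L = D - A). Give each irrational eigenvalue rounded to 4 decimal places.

Each diagonal entry of L is the vertex degree and each off-diagonal entry is -1 where an edge is present, 0 otherwise; in the order [0, 1, 2, 3] the diagonal is [2, 2, 2, 2]. Diagonalising L (or applying a numerical eigensolver to the 4x4 matrix) gives the spectrum above. The single zero eigenvalue shows the graph is connected.

[0, 2, 2, 4]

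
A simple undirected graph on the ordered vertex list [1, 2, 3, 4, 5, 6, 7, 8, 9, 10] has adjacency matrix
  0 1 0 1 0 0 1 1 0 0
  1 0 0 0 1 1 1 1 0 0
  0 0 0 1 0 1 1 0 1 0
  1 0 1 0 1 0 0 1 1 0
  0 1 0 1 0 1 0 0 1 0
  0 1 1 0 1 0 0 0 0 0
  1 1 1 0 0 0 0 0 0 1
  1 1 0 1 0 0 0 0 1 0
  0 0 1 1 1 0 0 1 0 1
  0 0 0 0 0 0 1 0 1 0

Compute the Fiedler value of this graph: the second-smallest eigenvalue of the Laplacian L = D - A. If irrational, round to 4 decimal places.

Each diagonal entry of L is the vertex degree and each off-diagonal entry is -1 where an edge is present, 0 otherwise; in the order [1, 2, 3, 4, 5, 6, 7, 8, 9, 10] the diagonal is [4, 5, 4, 5, 4, 3, 4, 4, 5, 2]. Computing the eigenvalues of L and sorting gives [0, 1.6357, 2.3816, 3.0342, 3.4819, 4.4019, 5.1506, 6.3847, 6.5095, 7.0199]. The Fiedler value lambda_2 = 1.6357 is strictly positive, so the graph is connected. There is one zero in the spectrum, matching the 1 component. The eigenvalues sum to 40, which equals trace(L) = 2|E|.

1.6357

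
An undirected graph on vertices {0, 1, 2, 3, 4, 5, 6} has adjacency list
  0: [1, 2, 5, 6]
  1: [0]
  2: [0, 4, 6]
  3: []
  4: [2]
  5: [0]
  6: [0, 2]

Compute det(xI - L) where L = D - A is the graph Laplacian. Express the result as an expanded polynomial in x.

x^7 - 12x^6 + 50x^5 - 88x^4 + 67x^3 - 18x^2

With the vertex order [0, 1, 2, 3, 4, 5, 6], the degrees are [4, 1, 3, 0, 1, 1, 2], giving D = diag(4, 1, 3, 0, 1, 1, 2) and L = D - A. L has integer entries, so p(x) = det(xI - L) has integer coefficients. Expanding the determinant yields x^7 - 12x^6 + 50x^5 - 88x^4 + 67x^3 - 18x^2. The coefficient of x^6 equals -trace(L) = -12, matching the sum of degrees.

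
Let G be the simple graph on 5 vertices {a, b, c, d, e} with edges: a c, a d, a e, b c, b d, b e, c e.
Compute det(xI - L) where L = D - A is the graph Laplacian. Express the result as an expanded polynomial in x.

x^5 - 14x^4 + 71x^3 - 154x^2 + 120x

Each diagonal entry of L is the vertex degree and each off-diagonal entry is -1 where an edge is present, 0 otherwise; in the order [a, b, c, d, e] the diagonal is [3, 3, 3, 2, 3]. The eigenvalues of L are [0, 2, 3, 4, 5]; the characteristic polynomial is the product of (x - lambda_i), which multiplies out to x^5 - 14x^4 + 71x^3 - 154x^2 + 120x. Since p(0) = det(-L) = 0, x divides p(x). The largest eigenvalue, 5, is at most the vertex count 5.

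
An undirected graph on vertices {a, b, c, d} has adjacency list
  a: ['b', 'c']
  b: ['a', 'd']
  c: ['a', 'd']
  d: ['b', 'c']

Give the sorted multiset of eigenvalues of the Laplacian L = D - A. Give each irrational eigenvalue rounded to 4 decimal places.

With the vertex order [a, b, c, d], the degrees are [2, 2, 2, 2], giving D = diag(2, 2, 2, 2) and L = D - A. Since every row of L sums to 0, the all-ones vector is in the kernel and 0 is an eigenvalue. By the matrix-tree theorem the graph has (1/4) * product of the nonzero eigenvalues = 4 spanning trees.

[0, 2, 2, 4]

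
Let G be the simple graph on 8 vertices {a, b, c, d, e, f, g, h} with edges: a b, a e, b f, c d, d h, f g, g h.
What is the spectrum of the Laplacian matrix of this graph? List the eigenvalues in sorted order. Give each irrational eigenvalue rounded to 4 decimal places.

With the vertex order [a, b, c, d, e, f, g, h], the degrees are [2, 2, 1, 2, 1, 2, 2, 2], giving D = diag(2, 2, 1, 2, 1, 2, 2, 2) and L = D - A. Diagonalising L (or applying a numerical eigensolver to the 8x8 matrix) gives the spectrum above.

[0, 0.1522, 0.5858, 1.2346, 2, 2.7654, 3.4142, 3.8478]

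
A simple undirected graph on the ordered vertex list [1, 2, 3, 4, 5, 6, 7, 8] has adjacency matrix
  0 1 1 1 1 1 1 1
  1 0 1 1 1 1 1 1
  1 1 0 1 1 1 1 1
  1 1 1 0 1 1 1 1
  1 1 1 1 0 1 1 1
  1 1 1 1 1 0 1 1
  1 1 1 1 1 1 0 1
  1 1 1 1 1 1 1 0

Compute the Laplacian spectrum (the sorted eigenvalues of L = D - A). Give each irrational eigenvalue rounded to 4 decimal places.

[0, 8, 8, 8, 8, 8, 8, 8]

Reading degrees in the order [1, 2, 3, 4, 5, 6, 7, 8] gives [7, 7, 7, 7, 7, 7, 7, 7]; set D = diag(7, 7, 7, 7, 7, 7, 7, 7) and form L = D - A. The multiplicity of 0 as a Laplacian eigenvalue equals the number of connected components.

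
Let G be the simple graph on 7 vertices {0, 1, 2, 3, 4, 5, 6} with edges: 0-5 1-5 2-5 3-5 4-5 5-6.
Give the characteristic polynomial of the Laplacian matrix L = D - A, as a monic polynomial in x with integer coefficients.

x^7 - 12x^6 + 45x^5 - 80x^4 + 75x^3 - 36x^2 + 7x

With the vertex order [0, 1, 2, 3, 4, 5, 6], the degrees are [1, 1, 1, 1, 1, 6, 1], giving D = diag(1, 1, 1, 1, 1, 6, 1) and L = D - A. The eigenvalues of L are [0, 1, 1, 1, 1, 1, 7]; the characteristic polynomial is the product of (x - lambda_i), which multiplies out to x^7 - 12x^6 + 45x^5 - 80x^4 + 75x^3 - 36x^2 + 7x. The coefficient of x^6 equals -trace(L) = -12, matching the sum of degrees. The largest eigenvalue, 7, is at most the vertex count 7. There is one zero in the spectrum, matching the 1 component.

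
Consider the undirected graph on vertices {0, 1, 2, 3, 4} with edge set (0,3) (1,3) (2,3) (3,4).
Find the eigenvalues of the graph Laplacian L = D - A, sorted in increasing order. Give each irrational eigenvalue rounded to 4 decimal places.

[0, 1, 1, 1, 5]

With the vertex order [0, 1, 2, 3, 4], the degrees are [1, 1, 1, 4, 1], giving D = diag(1, 1, 1, 4, 1) and L = D - A. The multiplicity of 0 as a Laplacian eigenvalue equals the number of connected components. The single zero eigenvalue shows the graph is connected. The largest eigenvalue, 5, is at most the vertex count 5. The eigenvalues sum to 8, which equals trace(L) = 2|E|.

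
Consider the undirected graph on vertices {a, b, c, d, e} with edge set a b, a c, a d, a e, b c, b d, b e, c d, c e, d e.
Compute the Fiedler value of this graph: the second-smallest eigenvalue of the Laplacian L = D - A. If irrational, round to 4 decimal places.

5

With the vertex order [a, b, c, d, e], the degrees are [4, 4, 4, 4, 4], giving D = diag(4, 4, 4, 4, 4) and L = D - A. Computing the eigenvalues of L and sorting gives [0, 5, 5, 5, 5]. The Fiedler value lambda_2 = 5 is strictly positive, so the graph is connected. There is one zero in the spectrum, matching the 1 component. The largest eigenvalue, 5, is at most the vertex count 5.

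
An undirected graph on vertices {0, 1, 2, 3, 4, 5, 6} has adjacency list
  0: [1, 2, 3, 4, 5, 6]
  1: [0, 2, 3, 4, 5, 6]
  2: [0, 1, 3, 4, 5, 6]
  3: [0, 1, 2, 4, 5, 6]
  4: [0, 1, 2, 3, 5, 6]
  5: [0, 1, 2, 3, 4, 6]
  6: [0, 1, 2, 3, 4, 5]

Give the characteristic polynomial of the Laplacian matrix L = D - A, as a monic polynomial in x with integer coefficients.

x^7 - 42x^6 + 735x^5 - 6860x^4 + 36015x^3 - 100842x^2 + 117649x

With the vertex order [0, 1, 2, 3, 4, 5, 6], the degrees are [6, 6, 6, 6, 6, 6, 6], giving D = diag(6, 6, 6, 6, 6, 6, 6) and L = D - A. Computing det(xI - L) by cofactor expansion (or equivalently via sum-over-permutations) gives x^7 - 42x^6 + 735x^5 - 6860x^4 + 36015x^3 - 100842x^2 + 117649x. The coefficient of x^6 equals -trace(L) = -42, matching the sum of degrees.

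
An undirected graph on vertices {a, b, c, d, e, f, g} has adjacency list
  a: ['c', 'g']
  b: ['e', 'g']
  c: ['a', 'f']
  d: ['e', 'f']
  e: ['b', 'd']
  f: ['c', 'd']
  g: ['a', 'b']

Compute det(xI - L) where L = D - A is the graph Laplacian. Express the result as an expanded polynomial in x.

Reading degrees in the order [a, b, c, d, e, f, g] gives [2, 2, 2, 2, 2, 2, 2]; set D = diag(2, 2, 2, 2, 2, 2, 2) and form L = D - A. Computing det(xI - L) by cofactor expansion (or equivalently via sum-over-permutations) gives x^7 - 14x^6 + 77x^5 - 210x^4 + 294x^3 - 196x^2 + 49x. The constant term is 0 because L is singular (the all-ones vector lies in its kernel). The eigenvalues sum to 14, which equals trace(L) = 2|E|. By the matrix-tree theorem the graph has (1/7) * product of the nonzero eigenvalues = 7 spanning trees.

x^7 - 14x^6 + 77x^5 - 210x^4 + 294x^3 - 196x^2 + 49x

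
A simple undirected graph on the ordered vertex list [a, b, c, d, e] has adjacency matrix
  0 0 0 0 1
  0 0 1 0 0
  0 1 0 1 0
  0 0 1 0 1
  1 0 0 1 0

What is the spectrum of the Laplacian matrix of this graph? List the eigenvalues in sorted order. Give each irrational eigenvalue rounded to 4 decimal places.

[0, 0.3820, 1.3820, 2.6180, 3.6180]

Each diagonal entry of L is the vertex degree and each off-diagonal entry is -1 where an edge is present, 0 otherwise; in the order [a, b, c, d, e] the diagonal is [1, 1, 2, 2, 2]. Diagonalising L (or applying a numerical eigensolver to the 5x5 matrix) gives the spectrum above. The single zero eigenvalue shows the graph is connected. The eigenvalues sum to 8, which equals trace(L) = 2|E|.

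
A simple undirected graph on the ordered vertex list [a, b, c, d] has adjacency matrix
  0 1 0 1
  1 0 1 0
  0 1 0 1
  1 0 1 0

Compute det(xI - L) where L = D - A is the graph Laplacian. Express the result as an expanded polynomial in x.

Each diagonal entry of L is the vertex degree and each off-diagonal entry is -1 where an edge is present, 0 otherwise; in the order [a, b, c, d] the diagonal is [2, 2, 2, 2]. The eigenvalues of L are [0, 2, 2, 4]; the characteristic polynomial is the product of (x - lambda_i), which multiplies out to x^4 - 8x^3 + 20x^2 - 16x. The constant term is 0 because L is singular (the all-ones vector lies in its kernel). The eigenvalues sum to 8, which equals trace(L) = 2|E|. By the matrix-tree theorem the graph has (1/4) * product of the nonzero eigenvalues = 4 spanning trees.

x^4 - 8x^3 + 20x^2 - 16x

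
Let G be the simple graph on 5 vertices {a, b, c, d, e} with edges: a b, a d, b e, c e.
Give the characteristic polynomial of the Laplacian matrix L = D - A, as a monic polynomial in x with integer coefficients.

With the vertex order [a, b, c, d, e], the degrees are [2, 2, 1, 1, 2], giving D = diag(2, 2, 1, 1, 2) and L = D - A. Computing det(xI - L) by cofactor expansion (or equivalently via sum-over-permutations) gives x^5 - 8x^4 + 21x^3 - 20x^2 + 5x. The constant term is 0 because L is singular (the all-ones vector lies in its kernel).

x^5 - 8x^4 + 21x^3 - 20x^2 + 5x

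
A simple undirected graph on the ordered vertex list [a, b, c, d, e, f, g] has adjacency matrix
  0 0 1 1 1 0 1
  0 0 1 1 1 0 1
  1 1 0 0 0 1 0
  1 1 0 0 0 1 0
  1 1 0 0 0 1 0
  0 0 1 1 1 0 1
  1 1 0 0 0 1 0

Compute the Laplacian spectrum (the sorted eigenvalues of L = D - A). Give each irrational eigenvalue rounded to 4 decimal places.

[0, 3, 3, 3, 4, 4, 7]

Each diagonal entry of L is the vertex degree and each off-diagonal entry is -1 where an edge is present, 0 otherwise; in the order [a, b, c, d, e, f, g] the diagonal is [4, 4, 3, 3, 3, 4, 3]. The multiplicity of 0 as a Laplacian eigenvalue equals the number of connected components. By the matrix-tree theorem the graph has (1/7) * product of the nonzero eigenvalues = 432 spanning trees.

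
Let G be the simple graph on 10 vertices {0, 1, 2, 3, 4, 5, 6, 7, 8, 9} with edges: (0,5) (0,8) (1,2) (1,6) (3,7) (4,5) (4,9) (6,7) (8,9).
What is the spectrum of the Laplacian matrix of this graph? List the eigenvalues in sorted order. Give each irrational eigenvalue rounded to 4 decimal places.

Each diagonal entry of L is the vertex degree and each off-diagonal entry is -1 where an edge is present, 0 otherwise; in the order [0, 1, 2, 3, 4, 5, 6, 7, 8, 9] the diagonal is [2, 2, 1, 1, 2, 2, 2, 2, 2, 2]. Diagonalising L (or applying a numerical eigensolver to the 10x10 matrix) gives the spectrum above. The 2 zero eigenvalues correspond to the 2 connected components. The eigenvalues sum to 18, which equals trace(L) = 2|E|.

[0, 0, 0.3820, 1.3820, 1.3820, 1.3820, 2.6180, 3.6180, 3.6180, 3.6180]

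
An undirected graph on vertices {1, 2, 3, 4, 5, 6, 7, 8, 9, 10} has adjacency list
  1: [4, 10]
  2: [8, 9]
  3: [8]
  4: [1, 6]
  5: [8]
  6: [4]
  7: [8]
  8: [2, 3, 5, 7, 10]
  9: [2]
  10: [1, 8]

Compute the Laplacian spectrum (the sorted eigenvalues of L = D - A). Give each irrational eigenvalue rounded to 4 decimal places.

With the vertex order [1, 2, 3, 4, 5, 6, 7, 8, 9, 10], the degrees are [2, 2, 1, 2, 1, 1, 1, 5, 1, 2], giving D = diag(2, 2, 1, 2, 1, 1, 1, 5, 1, 2) and L = D - A. The multiplicity of 0 as a Laplacian eigenvalue equals the number of connected components. The single zero eigenvalue shows the graph is connected. The largest eigenvalue, 6.1038, is at most the vertex count 10.

[0, 0.1704, 0.4911, 1, 1, 1, 2.2293, 2.5173, 3.4880, 6.1038]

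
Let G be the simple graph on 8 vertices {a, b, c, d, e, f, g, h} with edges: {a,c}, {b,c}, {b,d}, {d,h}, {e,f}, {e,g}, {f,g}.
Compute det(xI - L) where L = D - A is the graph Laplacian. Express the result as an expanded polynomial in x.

With the vertex order [a, b, c, d, e, f, g, h], the degrees are [1, 2, 2, 2, 2, 2, 2, 1], giving D = diag(1, 2, 2, 2, 2, 2, 2, 1) and L = D - A. Computing det(xI - L) by cofactor expansion (or equivalently via sum-over-permutations) gives x^8 - 14x^7 + 78x^6 - 218x^5 + 314x^4 - 210x^3 + 45x^2. Since p(0) = det(-L) = 0, x divides p(x). The largest eigenvalue, 3.6180, is at most the vertex count 8.

x^8 - 14x^7 + 78x^6 - 218x^5 + 314x^4 - 210x^3 + 45x^2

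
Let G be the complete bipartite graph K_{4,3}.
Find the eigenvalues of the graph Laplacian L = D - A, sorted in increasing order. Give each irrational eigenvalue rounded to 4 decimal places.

[0, 3, 3, 3, 4, 4, 7]

The graph has 7 vertices and degree multiset [4, 4, 4, 3, 3, 3, 3]; D is the diagonal matrix of degrees and L = D - A. The multiplicity of 0 as a Laplacian eigenvalue equals the number of connected components. There is one zero in the spectrum, matching the 1 component.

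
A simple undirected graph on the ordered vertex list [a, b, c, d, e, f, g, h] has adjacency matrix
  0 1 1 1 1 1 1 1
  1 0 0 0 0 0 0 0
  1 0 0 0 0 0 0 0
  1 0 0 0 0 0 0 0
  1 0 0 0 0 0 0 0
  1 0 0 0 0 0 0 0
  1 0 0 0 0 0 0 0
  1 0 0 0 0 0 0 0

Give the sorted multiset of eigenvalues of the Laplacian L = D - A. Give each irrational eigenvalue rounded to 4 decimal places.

Each diagonal entry of L is the vertex degree and each off-diagonal entry is -1 where an edge is present, 0 otherwise; in the order [a, b, c, d, e, f, g, h] the diagonal is [7, 1, 1, 1, 1, 1, 1, 1]. Since every row of L sums to 0, the all-ones vector is in the kernel and 0 is an eigenvalue. The eigenvalues sum to 14, which equals trace(L) = 2|E|.

[0, 1, 1, 1, 1, 1, 1, 8]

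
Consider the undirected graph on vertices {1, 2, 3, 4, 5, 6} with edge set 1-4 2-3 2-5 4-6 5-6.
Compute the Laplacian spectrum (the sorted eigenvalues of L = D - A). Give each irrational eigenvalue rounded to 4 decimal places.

[0, 0.2679, 1, 2, 3, 3.7321]

With the vertex order [1, 2, 3, 4, 5, 6], the degrees are [1, 2, 1, 2, 2, 2], giving D = diag(1, 2, 1, 2, 2, 2) and L = D - A. Diagonalising L (or applying a numerical eigensolver to the 6x6 matrix) gives the spectrum above. There is one zero in the spectrum, matching the 1 component.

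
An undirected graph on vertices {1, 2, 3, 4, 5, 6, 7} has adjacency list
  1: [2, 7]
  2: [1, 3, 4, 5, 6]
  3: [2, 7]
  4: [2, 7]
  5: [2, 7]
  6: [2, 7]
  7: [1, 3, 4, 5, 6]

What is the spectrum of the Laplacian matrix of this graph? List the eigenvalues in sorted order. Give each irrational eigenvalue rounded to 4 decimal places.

Reading degrees in the order [1, 2, 3, 4, 5, 6, 7] gives [2, 5, 2, 2, 2, 2, 5]; set D = diag(2, 5, 2, 2, 2, 2, 5) and form L = D - A. The multiplicity of 0 as a Laplacian eigenvalue equals the number of connected components. The single zero eigenvalue shows the graph is connected. There is one zero in the spectrum, matching the 1 component.

[0, 2, 2, 2, 2, 5, 7]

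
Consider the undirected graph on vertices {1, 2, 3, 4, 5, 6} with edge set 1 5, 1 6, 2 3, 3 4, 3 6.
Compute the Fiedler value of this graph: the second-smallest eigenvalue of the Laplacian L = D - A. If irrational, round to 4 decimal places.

Reading degrees in the order [1, 2, 3, 4, 5, 6] gives [2, 1, 3, 1, 1, 2]; set D = diag(2, 1, 3, 1, 1, 2) and form L = D - A. Computing the eigenvalues of L and sorting gives [0, 0.3249, 1, 1.4608, 3, 4.2143]. The Fiedler value lambda_2 = 0.3249 is strictly positive, so the graph is connected. By the matrix-tree theorem the graph has (1/6) * product of the nonzero eigenvalues = 1 spanning tree.

0.3249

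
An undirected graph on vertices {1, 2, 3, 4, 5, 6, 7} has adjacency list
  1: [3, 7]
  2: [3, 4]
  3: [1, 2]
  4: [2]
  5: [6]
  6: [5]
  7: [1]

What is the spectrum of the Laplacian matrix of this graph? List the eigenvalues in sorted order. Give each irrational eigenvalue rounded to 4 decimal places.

Each diagonal entry of L is the vertex degree and each off-diagonal entry is -1 where an edge is present, 0 otherwise; in the order [1, 2, 3, 4, 5, 6, 7] the diagonal is [2, 2, 2, 1, 1, 1, 1]. Since every row of L sums to 0, the all-ones vector is in the kernel and 0 is an eigenvalue. The 2 zero eigenvalues correspond to the 2 connected components. There are 2 zeros in the spectrum, matching the 2 components. The eigenvalues sum to 10, which equals trace(L) = 2|E|.

[0, 0, 0.3820, 1.3820, 2, 2.6180, 3.6180]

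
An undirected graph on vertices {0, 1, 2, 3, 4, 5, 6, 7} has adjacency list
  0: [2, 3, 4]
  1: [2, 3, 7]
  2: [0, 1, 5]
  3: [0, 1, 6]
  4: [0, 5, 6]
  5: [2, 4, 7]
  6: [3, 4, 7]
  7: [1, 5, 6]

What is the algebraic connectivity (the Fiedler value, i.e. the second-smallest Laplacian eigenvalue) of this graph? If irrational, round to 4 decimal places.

2

With the vertex order [0, 1, 2, 3, 4, 5, 6, 7], the degrees are [3, 3, 3, 3, 3, 3, 3, 3], giving D = diag(3, 3, 3, 3, 3, 3, 3, 3) and L = D - A. The sorted Laplacian eigenvalues are [0, 2, 2, 2, 4, 4, 4, 6]; the algebraic connectivity is the second entry, 2. There is one zero in the spectrum, matching the 1 component. By the matrix-tree theorem the graph has (1/8) * product of the nonzero eigenvalues = 384 spanning trees.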